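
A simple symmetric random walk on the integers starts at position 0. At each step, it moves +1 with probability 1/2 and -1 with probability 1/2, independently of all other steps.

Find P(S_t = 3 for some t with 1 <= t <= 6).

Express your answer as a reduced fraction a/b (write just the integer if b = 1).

Answer: 7/32

Derivation:
Count via complement. Let g(t,s) = #length-t paths at position s with S_1..S_t all ≠ 3.
g(t,s) = g(t-1,s-1) + g(t-1,s+1) for s ≠ 3; g(t,3) = 0.
t=0: g(0,0)=1
t=1: g(1,-1)=1 g(1,1)=1
t=2: g(2,-2)=1 g(2,0)=2 g(2,2)=1
t=3: g(3,-3)=1 g(3,-1)=3 g(3,1)=3
t=4: g(4,-4)=1 g(4,-2)=4 g(4,0)=6 g(4,2)=3
t=5: g(5,-5)=1 g(5,-3)=5 g(5,-1)=10 g(5,1)=9
t=6: g(6,-6)=1 g(6,-4)=6 g(6,-2)=15 g(6,0)=19 g(6,2)=9
Paths never hitting 3: Σ_s g(6,s) = 50
Paths hitting 3: 2^6 - 50 = 14
P = 14/64 = 7/32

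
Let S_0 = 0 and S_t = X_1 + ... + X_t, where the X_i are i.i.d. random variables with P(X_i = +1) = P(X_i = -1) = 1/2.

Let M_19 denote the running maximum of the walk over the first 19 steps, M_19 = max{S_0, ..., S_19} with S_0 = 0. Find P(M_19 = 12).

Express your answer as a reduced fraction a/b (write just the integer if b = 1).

Let M_19 = max(S_0,...,S_19). Use the reflection principle: for j ≥ 1, #{paths with M_19 ≥ j} = #{S_19 ≥ j} + #{S_19 ≥ j+1}.
By reflection, #{M_19 ≥ 12} = #{S_19 ≥ 12} + #{S_19 ≥ 13} = 1160 + 1160 = 2320.
#{M_19 ≥ 13} = #{S_19 ≥ 13} + #{S_19 ≥ 14} = 1160 + 191 = 1351.
#{M_19 = 12} = 2320 - 1351 = 969.
P(M_19 = 12) = 969/524288 = 969/524288

Answer: 969/524288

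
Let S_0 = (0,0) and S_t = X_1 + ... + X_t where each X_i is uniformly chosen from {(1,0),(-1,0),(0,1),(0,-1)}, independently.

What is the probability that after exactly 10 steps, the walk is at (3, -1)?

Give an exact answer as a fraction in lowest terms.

Let h be the number of horizontal steps (so 10-h are vertical). To end at (3,-1) need (h+3)/2 right-steps and ((10-h)-1)/2 up-steps.
Sum over h with 3 ≤ h ≤ 9, h ≡ 1 (mod 2), 10-h ≡ 1 (mod 2):
h=3: C(10,3)·C(3,3)·C(7,3) = 120·1·35 = 4200
h=5: C(10,5)·C(5,4)·C(5,2) = 252·5·10 = 12600
h=7: C(10,7)·C(7,5)·C(3,1) = 120·21·3 = 7560
h=9: C(10,9)·C(9,6)·C(1,0) = 10·84·1 = 840
Total favorable: 25200
Total paths: 4^10 = 1048576
P = 25200/1048576 = 1575/65536

Answer: 1575/65536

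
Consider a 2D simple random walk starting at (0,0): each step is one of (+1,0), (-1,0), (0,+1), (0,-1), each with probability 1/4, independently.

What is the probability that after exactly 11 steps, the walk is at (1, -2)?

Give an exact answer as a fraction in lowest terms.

Let h be the number of horizontal steps (so 11-h are vertical). To end at (1,-2) need (h+1)/2 right-steps and ((11-h)-2)/2 up-steps.
Sum over h with 1 ≤ h ≤ 9, h ≡ 1 (mod 2), 11-h ≡ 0 (mod 2):
h=1: C(11,1)·C(1,1)·C(10,4) = 11·1·210 = 2310
h=3: C(11,3)·C(3,2)·C(8,3) = 165·3·56 = 27720
h=5: C(11,5)·C(5,3)·C(6,2) = 462·10·15 = 69300
h=7: C(11,7)·C(7,4)·C(4,1) = 330·35·4 = 46200
h=9: C(11,9)·C(9,5)·C(2,0) = 55·126·1 = 6930
Total favorable: 152460
Total paths: 4^11 = 4194304
P = 152460/4194304 = 38115/1048576

Answer: 38115/1048576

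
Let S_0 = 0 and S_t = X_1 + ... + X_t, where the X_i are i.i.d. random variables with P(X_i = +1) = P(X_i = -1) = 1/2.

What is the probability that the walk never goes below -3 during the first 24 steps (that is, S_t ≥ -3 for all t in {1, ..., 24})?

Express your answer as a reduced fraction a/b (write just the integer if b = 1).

Let f(t,s) = #length-t paths at position s with S_1..S_t all ≥ -3.
f(t,s) = f(t-1,s-1) + f(t-1,s+1) for s ≥ -3; f(t,s) = 0 for s < -3.
t=0: f(0,0)=1
t=1: f(1,-1)=1 f(1,1)=1
t=2: f(2,-2)=1 f(2,0)=2 f(2,2)=1
t=3: f(3,-3)=1 f(3,-1)=3 f(3,1)=3 f(3,3)=1
t=4: f(4,-2)=4 f(4,0)=6 f(4,2)=4 f(4,4)=1
t=5: f(5,-3)=4 f(5,-1)=10 f(5,1)=10 f(5,3)=5 f(5,5)=1
t=6: f(6,-2)=14 f(6,0)=20 f(6,2)=15 f(6,4)=6 f(6,6)=1
t=7: f(7,-3)=14 f(7,-1)=34 f(7,1)=35 f(7,3)=21 f(7,5)=7 f(7,7)=1
t=8: f(8,-2)=48 f(8,0)=69 f(8,2)=56 f(8,4)=28 f(8,6)=8 f(8,8)=1
t=9: f(9,-3)=48 f(9,-1)=117 f(9,1)=125 f(9,3)=84 f(9,5)=36 f(9,7)=9 f(9,9)=1
t=10: f(10,-2)=165 f(10,0)=242 f(10,2)=209 f(10,4)=120 f(10,6)=45 f(10,8)=10 f(10,10)=1
t=11: f(11,-3)=165 f(11,-1)=407 f(11,1)=451 f(11,3)=329 f(11,5)=165 f(11,7)=55 f(11,9)=11 f(11,11)=1
t=12: f(12,-2)=572 f(12,0)=858 f(12,2)=780 f(12,4)=494 f(12,6)=220 f(12,8)=66 f(12,10)=12 f(12,12)=1
t=13: f(13,-3)=572 f(13,-1)=1430 f(13,1)=1638 f(13,3)=1274 f(13,5)=714 f(13,7)=286 f(13,9)=78 f(13,11)=13 f(13,13)=1
t=14: f(14,-2)=2002 f(14,0)=3068 f(14,2)=2912 f(14,4)=1988 f(14,6)=1000 f(14,8)=364 f(14,10)=91 f(14,12)=14 f(14,14)=1
t=15: f(15,-3)=2002 f(15,-1)=5070 f(15,1)=5980 f(15,3)=4900 f(15,5)=2988 f(15,7)=1364 f(15,9)=455 f(15,11)=105 f(15,13)=15 f(15,15)=1
t=16: f(16,-2)=7072 f(16,0)=11050 f(16,2)=10880 f(16,4)=7888 f(16,6)=4352 f(16,8)=1819 f(16,10)=560 f(16,12)=120 f(16,14)=16 f(16,16)=1
t=17: f(17,-3)=7072 f(17,-1)=18122 f(17,1)=21930 f(17,3)=18768 f(17,5)=12240 f(17,7)=6171 f(17,9)=2379 f(17,11)=680 f(17,13)=136 f(17,15)=17 f(17,17)=1
t=18: f(18,-2)=25194 f(18,0)=40052 f(18,2)=40698 f(18,4)=31008 f(18,6)=18411 f(18,8)=8550 f(18,10)=3059 f(18,12)=816 f(18,14)=153 f(18,16)=18 f(18,18)=1
t=19: f(19,-3)=25194 f(19,-1)=65246 f(19,1)=80750 f(19,3)=71706 f(19,5)=49419 f(19,7)=26961 f(19,9)=11609 f(19,11)=3875 f(19,13)=969 f(19,15)=171 f(19,17)=19 f(19,19)=1
t=20: f(20,-2)=90440 f(20,0)=145996 f(20,2)=152456 f(20,4)=121125 f(20,6)=76380 f(20,8)=38570 f(20,10)=15484 f(20,12)=4844 f(20,14)=1140 f(20,16)=190 f(20,18)=20 f(20,20)=1
t=21: f(21,-3)=90440 f(21,-1)=236436 f(21,1)=298452 f(21,3)=273581 f(21,5)=197505 f(21,7)=114950 f(21,9)=54054 f(21,11)=20328 f(21,13)=5984 f(21,15)=1330 f(21,17)=210 f(21,19)=21 f(21,21)=1
t=22: f(22,-2)=326876 f(22,0)=534888 f(22,2)=572033 f(22,4)=471086 f(22,6)=312455 f(22,8)=169004 f(22,10)=74382 f(22,12)=26312 f(22,14)=7314 f(22,16)=1540 f(22,18)=231 f(22,20)=22 f(22,22)=1
t=23: f(23,-3)=326876 f(23,-1)=861764 f(23,1)=1106921 f(23,3)=1043119 f(23,5)=783541 f(23,7)=481459 f(23,9)=243386 f(23,11)=100694 f(23,13)=33626 f(23,15)=8854 f(23,17)=1771 f(23,19)=253 f(23,21)=23 f(23,23)=1
t=24: f(24,-2)=1188640 f(24,0)=1968685 f(24,2)=2150040 f(24,4)=1826660 f(24,6)=1265000 f(24,8)=724845 f(24,10)=344080 f(24,12)=134320 f(24,14)=42480 f(24,16)=10625 f(24,18)=2024 f(24,20)=276 f(24,22)=24 f(24,24)=1
Σ_s f(24,s) = 9657700
P = 9657700/16777216 = 2414425/4194304

Answer: 2414425/4194304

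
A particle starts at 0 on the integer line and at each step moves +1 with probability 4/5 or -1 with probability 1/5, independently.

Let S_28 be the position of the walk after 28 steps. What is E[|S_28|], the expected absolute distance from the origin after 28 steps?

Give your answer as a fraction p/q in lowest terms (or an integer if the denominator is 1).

Answer: 25034569871237194716/1490116119384765625

Derivation:
S_28 takes values m ≡ 0 (mod 2) with |m| ≤ 28; P(S_28=m) = C(28,(28+m)/2) · (4/5)^((28+m)/2) · (1/5)^((28-m)/2).
Distribution: P(S=-28)=1/37252902984619140625, P(S=-26)=112/37252902984619140625, P(S=-24)=6048/37252902984619140625, P(S=-22)=209664/37252902984619140625, P(S=-20)=209664/1490116119384765625, P(S=-18)=20127744/7450580596923828125, P(S=-16)=308625408/7450580596923828125, P(S=-14)=3879862272/7450580596923828125, P(S=-12)=40738553856/7450580596923828125, P(S=-10)=72424095744/1490116119384765625, P(S=-8)=2752115638272/7450580596923828125, P(S=-6)=18013847814144/7450580596923828125, P(S=-4)=102078470946816/7450580596923828125, P(S=-2)=502540164661248/7450580596923828125, P(S=0)=430748712566784/1490116119384765625, P(S=2)=8040642634579968/7450580596923828125, P(S=4)=26132088562384896/7450580596923828125, P(S=6)=73784720646733824/7450580596923828125, P(S=8)=180362650469793792/7450580596923828125, P(S=10)=75942168618860544/1490116119384765625, P(S=12)=683479517569744896/7450580596923828125, P(S=14)=1041492598201516032/7450580596923828125, P(S=16)=1325536034074656768/7450580596923828125, P(S=18)=1383168035556163584/7450580596923828125, P(S=20)=230528005926027264/1490116119384765625, P(S=22)=3688448094816436224/37252902984619140625, P(S=24)=1702360659146047488/37252902984619140625, P(S=26)=504403158265495552/37252902984619140625, P(S=28)=72057594037927936/37252902984619140625
E[|S_28|] = Σ_m |m|·P(S_28=m) = 25034569871237194716/1490116119384765625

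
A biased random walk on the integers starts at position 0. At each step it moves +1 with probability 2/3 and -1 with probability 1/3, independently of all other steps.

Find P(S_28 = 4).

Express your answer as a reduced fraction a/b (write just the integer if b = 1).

To reach position 4 after 28 steps: need 16 steps of +1 and 12 steps of -1.
Number of such sequences: C(28,16) = 30421755
Each has probability (2/3)^16 · (1/3)^12 = 65536/22876792454961
P = 30421755 · 65536/22876792454961 = 221524459520/2541865828329

Answer: 221524459520/2541865828329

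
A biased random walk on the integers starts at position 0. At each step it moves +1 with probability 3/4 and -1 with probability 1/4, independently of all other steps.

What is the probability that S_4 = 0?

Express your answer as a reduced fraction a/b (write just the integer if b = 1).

Answer: 27/128

Derivation:
To be at 0 after 4 steps: need exactly 2 steps of +1 and 2 of -1.
Number of such sequences: C(4,2) = 6
Each has probability (3/4)^2 · (1/4)^2 = 9/256
P = 6 · 9/256 = 27/128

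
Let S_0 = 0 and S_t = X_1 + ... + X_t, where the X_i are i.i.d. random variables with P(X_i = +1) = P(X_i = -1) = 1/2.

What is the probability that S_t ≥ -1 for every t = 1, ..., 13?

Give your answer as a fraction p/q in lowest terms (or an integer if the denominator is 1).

Let f(t,s) = #length-t paths at position s with S_1..S_t all ≥ -1.
f(t,s) = f(t-1,s-1) + f(t-1,s+1) for s ≥ -1; f(t,s) = 0 for s < -1.
t=0: f(0,0)=1
t=1: f(1,-1)=1 f(1,1)=1
t=2: f(2,0)=2 f(2,2)=1
t=3: f(3,-1)=2 f(3,1)=3 f(3,3)=1
t=4: f(4,0)=5 f(4,2)=4 f(4,4)=1
t=5: f(5,-1)=5 f(5,1)=9 f(5,3)=5 f(5,5)=1
t=6: f(6,0)=14 f(6,2)=14 f(6,4)=6 f(6,6)=1
t=7: f(7,-1)=14 f(7,1)=28 f(7,3)=20 f(7,5)=7 f(7,7)=1
t=8: f(8,0)=42 f(8,2)=48 f(8,4)=27 f(8,6)=8 f(8,8)=1
t=9: f(9,-1)=42 f(9,1)=90 f(9,3)=75 f(9,5)=35 f(9,7)=9 f(9,9)=1
t=10: f(10,0)=132 f(10,2)=165 f(10,4)=110 f(10,6)=44 f(10,8)=10 f(10,10)=1
t=11: f(11,-1)=132 f(11,1)=297 f(11,3)=275 f(11,5)=154 f(11,7)=54 f(11,9)=11 f(11,11)=1
t=12: f(12,0)=429 f(12,2)=572 f(12,4)=429 f(12,6)=208 f(12,8)=65 f(12,10)=12 f(12,12)=1
t=13: f(13,-1)=429 f(13,1)=1001 f(13,3)=1001 f(13,5)=637 f(13,7)=273 f(13,9)=77 f(13,11)=13 f(13,13)=1
Σ_s f(13,s) = 3432
P = 3432/8192 = 429/1024

Answer: 429/1024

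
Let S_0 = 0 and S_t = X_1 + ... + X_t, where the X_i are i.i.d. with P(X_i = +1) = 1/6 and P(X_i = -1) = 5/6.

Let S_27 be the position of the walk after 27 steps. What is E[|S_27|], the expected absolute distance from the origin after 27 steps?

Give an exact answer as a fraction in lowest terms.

Answer: 14215207394947258687/789730223053602816

Derivation:
S_27 takes values m ≡ 1 (mod 2) with |m| ≤ 27; P(S_27=m) = C(27,(27+m)/2) · (1/6)^((27+m)/2) · (5/6)^((27-m)/2).
Distribution: P(S=-27)=7450580596923828125/1023490369077469249536, P(S=-25)=1490116119384765625/37907050706572935168, P(S=-23)=3874301910400390625/37907050706572935168, P(S=-21)=19371509552001953125/113721152119718805504, P(S=-19)=3874301910400390625/18953525353286467584, P(S=-17)=3564357757568359375/18953525353286467584, P(S=-15)=7841587066650390625/56860576059859402752, P(S=-13)=1568317413330078125/18953525353286467584, P(S=-11)=1568317413330078125/37907050706572935168, P(S=-9)=5959606170654296875/341163456359156416512, P(S=-7)=238384246826171875/37907050706572935168, P(S=-5)=73682403564453125/37907050706572935168, P(S=-3)=14736480712890625/28430288029929701376, P(S=-1)=1133575439453125/9476762676643233792, P(S=1)=226715087890625/9476762676643233792, P(S=3)=117891845703125/28430288029929701376, P(S=5)=23578369140625/37907050706572935168, P(S=7)=3051318359375/37907050706572935168, P(S=9)=3051318359375/341163456359156416512, P(S=11)=32119140625/37907050706572935168, P(S=13)=1284765625/18953525353286467584, P(S=15)=256953125/56860576059859402752, P(S=17)=4671875/18953525353286467584, P(S=19)=203125/18953525353286467584, P(S=21)=40625/113721152119718805504, P(S=23)=325/37907050706572935168, P(S=25)=5/37907050706572935168, P(S=27)=1/1023490369077469249536
E[|S_27|] = Σ_m |m|·P(S_27=m) = 14215207394947258687/789730223053602816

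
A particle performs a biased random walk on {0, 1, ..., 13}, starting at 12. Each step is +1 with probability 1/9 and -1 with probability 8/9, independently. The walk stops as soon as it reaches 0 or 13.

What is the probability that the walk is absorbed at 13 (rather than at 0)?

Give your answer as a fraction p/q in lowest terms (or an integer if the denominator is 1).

Biased walk: p = 1/9, q = 8/9, r = q/p = 8
Gambler's ruin: P(hit 13 before 0 | start at 12) = (1 - r^a)/(1 - r^N)
r^12 = 68719476736; r^13 = 549755813888
P = (1 - 68719476736) / (1 - 549755813888) = -68719476735 / -549755813887 = 9817068105/78536544841

Answer: 9817068105/78536544841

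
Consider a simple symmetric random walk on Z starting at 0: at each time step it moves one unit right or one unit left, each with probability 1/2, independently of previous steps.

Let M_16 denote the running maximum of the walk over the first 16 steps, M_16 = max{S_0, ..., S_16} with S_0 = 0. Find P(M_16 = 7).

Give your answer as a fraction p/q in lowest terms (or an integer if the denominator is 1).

Let M_16 = max(S_0,...,S_16). Use the reflection principle: for j ≥ 1, #{paths with M_16 ≥ j} = #{S_16 ≥ j} + #{S_16 ≥ j+1}.
By reflection, #{M_16 ≥ 7} = #{S_16 ≥ 7} + #{S_16 ≥ 8} = 2517 + 2517 = 5034.
#{M_16 ≥ 8} = #{S_16 ≥ 8} + #{S_16 ≥ 9} = 2517 + 697 = 3214.
#{M_16 = 7} = 5034 - 3214 = 1820.
P(M_16 = 7) = 1820/65536 = 455/16384

Answer: 455/16384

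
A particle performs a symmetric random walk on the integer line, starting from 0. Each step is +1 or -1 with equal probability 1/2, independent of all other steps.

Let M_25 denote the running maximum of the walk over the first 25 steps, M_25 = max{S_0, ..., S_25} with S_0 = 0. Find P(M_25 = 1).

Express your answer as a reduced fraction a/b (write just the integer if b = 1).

Answer: 1300075/8388608

Derivation:
Let M_25 = max(S_0,...,S_25). Use the reflection principle: for j ≥ 1, #{paths with M_25 ≥ j} = #{S_25 ≥ j} + #{S_25 ≥ j+1}.
By reflection, #{M_25 ≥ 1} = #{S_25 ≥ 1} + #{S_25 ≥ 2} = 16777216 + 11576916 = 28354132.
#{M_25 ≥ 2} = #{S_25 ≥ 2} + #{S_25 ≥ 3} = 11576916 + 11576916 = 23153832.
#{M_25 = 1} = 28354132 - 23153832 = 5200300.
P(M_25 = 1) = 5200300/33554432 = 1300075/8388608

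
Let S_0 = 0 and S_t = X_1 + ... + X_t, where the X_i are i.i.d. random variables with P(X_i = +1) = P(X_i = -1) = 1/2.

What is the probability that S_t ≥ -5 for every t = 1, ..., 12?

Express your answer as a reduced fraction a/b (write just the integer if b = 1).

Let f(t,s) = #length-t paths at position s with S_1..S_t all ≥ -5.
f(t,s) = f(t-1,s-1) + f(t-1,s+1) for s ≥ -5; f(t,s) = 0 for s < -5.
t=0: f(0,0)=1
t=1: f(1,-1)=1 f(1,1)=1
t=2: f(2,-2)=1 f(2,0)=2 f(2,2)=1
t=3: f(3,-3)=1 f(3,-1)=3 f(3,1)=3 f(3,3)=1
t=4: f(4,-4)=1 f(4,-2)=4 f(4,0)=6 f(4,2)=4 f(4,4)=1
t=5: f(5,-5)=1 f(5,-3)=5 f(5,-1)=10 f(5,1)=10 f(5,3)=5 f(5,5)=1
t=6: f(6,-4)=6 f(6,-2)=15 f(6,0)=20 f(6,2)=15 f(6,4)=6 f(6,6)=1
t=7: f(7,-5)=6 f(7,-3)=21 f(7,-1)=35 f(7,1)=35 f(7,3)=21 f(7,5)=7 f(7,7)=1
t=8: f(8,-4)=27 f(8,-2)=56 f(8,0)=70 f(8,2)=56 f(8,4)=28 f(8,6)=8 f(8,8)=1
t=9: f(9,-5)=27 f(9,-3)=83 f(9,-1)=126 f(9,1)=126 f(9,3)=84 f(9,5)=36 f(9,7)=9 f(9,9)=1
t=10: f(10,-4)=110 f(10,-2)=209 f(10,0)=252 f(10,2)=210 f(10,4)=120 f(10,6)=45 f(10,8)=10 f(10,10)=1
t=11: f(11,-5)=110 f(11,-3)=319 f(11,-1)=461 f(11,1)=462 f(11,3)=330 f(11,5)=165 f(11,7)=55 f(11,9)=11 f(11,11)=1
t=12: f(12,-4)=429 f(12,-2)=780 f(12,0)=923 f(12,2)=792 f(12,4)=495 f(12,6)=220 f(12,8)=66 f(12,10)=12 f(12,12)=1
Σ_s f(12,s) = 3718
P = 3718/4096 = 1859/2048

Answer: 1859/2048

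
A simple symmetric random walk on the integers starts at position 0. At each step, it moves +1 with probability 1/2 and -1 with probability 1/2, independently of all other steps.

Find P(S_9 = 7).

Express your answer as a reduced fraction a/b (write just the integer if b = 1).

Answer: 9/512

Derivation:
To reach position 7 after 9 steps: need 8 steps of +1 and 1 of -1.
Favorable paths: C(9,8) = 9
Total paths: 2^9 = 512
P = 9/512 = 9/512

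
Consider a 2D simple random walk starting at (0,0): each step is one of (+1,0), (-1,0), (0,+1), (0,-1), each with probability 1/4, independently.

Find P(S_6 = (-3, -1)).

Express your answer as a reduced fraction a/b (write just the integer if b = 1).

Let h be the number of horizontal steps (so 6-h are vertical). To end at (-3,-1) need (h-3)/2 right-steps and ((6-h)-1)/2 up-steps.
Sum over h with 3 ≤ h ≤ 5, h ≡ 1 (mod 2), 6-h ≡ 1 (mod 2):
h=3: C(6,3)·C(3,0)·C(3,1) = 20·1·3 = 60
h=5: C(6,5)·C(5,1)·C(1,0) = 6·5·1 = 30
Total favorable: 90
Total paths: 4^6 = 4096
P = 90/4096 = 45/2048

Answer: 45/2048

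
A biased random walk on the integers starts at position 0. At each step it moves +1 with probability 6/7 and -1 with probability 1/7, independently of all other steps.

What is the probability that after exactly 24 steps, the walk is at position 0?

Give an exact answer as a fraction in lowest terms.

To be at 0 after 24 steps: need exactly 12 steps of +1 and 12 of -1.
Number of such sequences: C(24,12) = 2704156
Each has probability (6/7)^12 · (1/7)^12 = 2176782336/191581231380566414401
P = 2704156 · 2176782336/191581231380566414401 = 840908430655488/27368747340080916343

Answer: 840908430655488/27368747340080916343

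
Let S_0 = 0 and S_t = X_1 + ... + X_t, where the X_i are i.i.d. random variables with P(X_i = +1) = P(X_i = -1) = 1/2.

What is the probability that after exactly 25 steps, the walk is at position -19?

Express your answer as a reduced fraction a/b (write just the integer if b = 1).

Answer: 575/8388608

Derivation:
To reach position -19 after 25 steps: need 3 steps of +1 and 22 of -1.
Favorable paths: C(25,3) = 2300
Total paths: 2^25 = 33554432
P = 2300/33554432 = 575/8388608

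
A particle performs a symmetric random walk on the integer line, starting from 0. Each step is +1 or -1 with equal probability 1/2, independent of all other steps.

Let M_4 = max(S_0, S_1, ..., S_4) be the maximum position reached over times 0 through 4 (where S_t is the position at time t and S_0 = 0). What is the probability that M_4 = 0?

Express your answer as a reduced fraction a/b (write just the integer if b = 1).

Answer: 3/8

Derivation:
Let M_4 = max(S_0,...,S_4). Use the reflection principle: for j ≥ 1, #{paths with M_4 ≥ j} = #{S_4 ≥ j} + #{S_4 ≥ j+1}.
P(M_4 ≥ 0) = 1 since S_0 = 0, so #{M_4 ≥ 0} = 16.
#{M_4 ≥ 1} = #{S_4 ≥ 1} + #{S_4 ≥ 2} = 5 + 5 = 10.
#{M_4 = 0} = 16 - 10 = 6.
P(M_4 = 0) = 6/16 = 3/8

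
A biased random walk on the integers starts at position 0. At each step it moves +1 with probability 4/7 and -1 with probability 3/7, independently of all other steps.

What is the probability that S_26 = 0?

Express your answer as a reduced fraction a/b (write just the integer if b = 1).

Answer: 158970504552225177600/1341068619663964900807

Derivation:
To be at 0 after 26 steps: need exactly 13 steps of +1 and 13 of -1.
Number of such sequences: C(26,13) = 10400600
Each has probability (4/7)^13 · (3/7)^13 = 106993205379072/9387480337647754305649
P = 10400600 · 106993205379072/9387480337647754305649 = 158970504552225177600/1341068619663964900807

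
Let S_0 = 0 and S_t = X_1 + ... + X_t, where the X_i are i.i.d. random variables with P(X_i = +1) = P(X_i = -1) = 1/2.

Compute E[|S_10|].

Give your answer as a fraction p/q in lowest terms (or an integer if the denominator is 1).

S_10 takes values m ≡ 0 (mod 2) with |m| ≤ 10; P(S_10=m) = C(10,(10+m)/2)/2^10.
Total paths: 2^10 = 1024
Distribution: P(S=-10)=1/1024, P(S=-8)=10/1024, P(S=-6)=45/1024, P(S=-4)=120/1024, P(S=-2)=210/1024, P(S=0)=252/1024, P(S=2)=210/1024, P(S=4)=120/1024, P(S=6)=45/1024, P(S=8)=10/1024, P(S=10)=1/1024
E[|S_10|] = Σ_m |m|·P(S_10=m) = 2520/1024 = 315/128

Answer: 315/128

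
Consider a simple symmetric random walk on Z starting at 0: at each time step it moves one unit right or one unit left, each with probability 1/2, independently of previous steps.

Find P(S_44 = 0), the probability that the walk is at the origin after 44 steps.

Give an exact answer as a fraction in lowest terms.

Answer: 263012370465/2199023255552

Derivation:
To return to 0 after 44 steps: need exactly 22 steps of +1 and 22 of -1.
Favorable paths: C(44,22) = 2104098963720
Total paths: 2^44 = 17592186044416
P = 2104098963720/17592186044416 = 263012370465/2199023255552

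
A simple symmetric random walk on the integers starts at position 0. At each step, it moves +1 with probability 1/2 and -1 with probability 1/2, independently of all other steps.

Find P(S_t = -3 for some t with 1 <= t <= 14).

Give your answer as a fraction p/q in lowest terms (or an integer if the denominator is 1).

Answer: 3473/8192

Derivation:
Count via complement. Let g(t,s) = #length-t paths at position s with S_1..S_t all ≠ -3.
g(t,s) = g(t-1,s-1) + g(t-1,s+1) for s ≠ -3; g(t,-3) = 0.
t=0: g(0,0)=1
t=1: g(1,-1)=1 g(1,1)=1
t=2: g(2,-2)=1 g(2,0)=2 g(2,2)=1
t=3: g(3,-1)=3 g(3,1)=3 g(3,3)=1
t=4: g(4,-2)=3 g(4,0)=6 g(4,2)=4 g(4,4)=1
t=5: g(5,-1)=9 g(5,1)=10 g(5,3)=5 g(5,5)=1
t=6: g(6,-2)=9 g(6,0)=19 g(6,2)=15 g(6,4)=6 g(6,6)=1
t=7: g(7,-1)=28 g(7,1)=34 g(7,3)=21 g(7,5)=7 g(7,7)=1
t=8: g(8,-2)=28 g(8,0)=62 g(8,2)=55 g(8,4)=28 g(8,6)=8 g(8,8)=1
t=9: g(9,-1)=90 g(9,1)=117 g(9,3)=83 g(9,5)=36 g(9,7)=9 g(9,9)=1
t=10: g(10,-2)=90 g(10,0)=207 g(10,2)=200 g(10,4)=119 g(10,6)=45 g(10,8)=10 g(10,10)=1
t=11: g(11,-1)=297 g(11,1)=407 g(11,3)=319 g(11,5)=164 g(11,7)=55 g(11,9)=11 g(11,11)=1
t=12: g(12,-2)=297 g(12,0)=704 g(12,2)=726 g(12,4)=483 g(12,6)=219 g(12,8)=66 g(12,10)=12 g(12,12)=1
t=13: g(13,-1)=1001 g(13,1)=1430 g(13,3)=1209 g(13,5)=702 g(13,7)=285 g(13,9)=78 g(13,11)=13 g(13,13)=1
t=14: g(14,-2)=1001 g(14,0)=2431 g(14,2)=2639 g(14,4)=1911 g(14,6)=987 g(14,8)=363 g(14,10)=91 g(14,12)=14 g(14,14)=1
Paths never hitting -3: Σ_s g(14,s) = 9438
Paths hitting -3: 2^14 - 9438 = 6946
P = 6946/16384 = 3473/8192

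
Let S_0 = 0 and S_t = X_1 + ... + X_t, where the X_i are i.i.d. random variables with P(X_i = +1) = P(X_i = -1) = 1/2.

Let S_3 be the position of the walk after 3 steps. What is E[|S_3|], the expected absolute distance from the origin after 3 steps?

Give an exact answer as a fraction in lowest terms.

Answer: 3/2

Derivation:
S_3 takes values m ≡ 1 (mod 2) with |m| ≤ 3; P(S_3=m) = C(3,(3+m)/2)/2^3.
Total paths: 2^3 = 8
Distribution: P(S=-3)=1/8, P(S=-1)=3/8, P(S=1)=3/8, P(S=3)=1/8
E[|S_3|] = Σ_m |m|·P(S_3=m) = 12/8 = 3/2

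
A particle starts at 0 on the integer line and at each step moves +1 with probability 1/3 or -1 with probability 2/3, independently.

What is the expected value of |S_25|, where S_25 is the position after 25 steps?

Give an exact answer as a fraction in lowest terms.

S_25 takes values m ≡ 1 (mod 2) with |m| ≤ 25; P(S_25=m) = C(25,(25+m)/2) · (1/3)^((25+m)/2) · (2/3)^((25-m)/2).
Distribution: P(S=-25)=33554432/847288609443, P(S=-23)=419430400/847288609443, P(S=-21)=838860800/282429536481, P(S=-19)=9646899200/847288609443, P(S=-17)=26528972800/847288609443, P(S=-15)=18570280960/282429536481, P(S=-13)=92851404800/847288609443, P(S=-11)=126012620800/847288609443, P(S=-9)=15751577600/94143178827, P(S=-7)=133888409600/847288609443, P(S=-5)=107110727680/847288609443, P(S=-3)=24343347200/282429536481, P(S=-1)=42600857600/847288609443, P(S=1)=21300428800/847288609443, P(S=3)=3042918400/282429536481, P(S=5)=3347210240/847288609443, P(S=7)=1046003200/847288609443, P(S=9)=30764800/94143178827, P(S=11)=61529600/847288609443, P(S=13)=11334400/847288609443, P(S=15)=566720/282429536481, P(S=17)=202400/847288609443, P(S=19)=18400/847288609443, P(S=21)=400/282429536481, P(S=23)=50/847288609443, P(S=25)=1/847288609443
E[|S_25|] = Σ_m |m|·P(S_25=m) = 2404306276525/282429536481

Answer: 2404306276525/282429536481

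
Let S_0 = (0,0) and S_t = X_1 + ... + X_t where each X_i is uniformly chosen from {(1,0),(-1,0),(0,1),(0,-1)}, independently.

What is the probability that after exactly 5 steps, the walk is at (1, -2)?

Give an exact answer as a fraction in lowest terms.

Answer: 25/512

Derivation:
Let h be the number of horizontal steps (so 5-h are vertical). To end at (1,-2) need (h+1)/2 right-steps and ((5-h)-2)/2 up-steps.
Sum over h with 1 ≤ h ≤ 3, h ≡ 1 (mod 2), 5-h ≡ 0 (mod 2):
h=1: C(5,1)·C(1,1)·C(4,1) = 5·1·4 = 20
h=3: C(5,3)·C(3,2)·C(2,0) = 10·3·1 = 30
Total favorable: 50
Total paths: 4^5 = 1024
P = 50/1024 = 25/512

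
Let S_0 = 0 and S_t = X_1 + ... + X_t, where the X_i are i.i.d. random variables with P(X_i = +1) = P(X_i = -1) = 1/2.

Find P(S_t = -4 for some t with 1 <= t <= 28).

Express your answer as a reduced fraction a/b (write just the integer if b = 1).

Answer: 123012781/268435456

Derivation:
Count via complement. Let g(t,s) = #length-t paths at position s with S_1..S_t all ≠ -4.
g(t,s) = g(t-1,s-1) + g(t-1,s+1) for s ≠ -4; g(t,-4) = 0.
t=0: g(0,0)=1
t=1: g(1,-1)=1 g(1,1)=1
t=2: g(2,-2)=1 g(2,0)=2 g(2,2)=1
t=3: g(3,-3)=1 g(3,-1)=3 g(3,1)=3 g(3,3)=1
t=4: g(4,-2)=4 g(4,0)=6 g(4,2)=4 g(4,4)=1
t=5: g(5,-3)=4 g(5,-1)=10 g(5,1)=10 g(5,3)=5 g(5,5)=1
t=6: g(6,-2)=14 g(6,0)=20 g(6,2)=15 g(6,4)=6 g(6,6)=1
t=7: g(7,-3)=14 g(7,-1)=34 g(7,1)=35 g(7,3)=21 g(7,5)=7 g(7,7)=1
t=8: g(8,-2)=48 g(8,0)=69 g(8,2)=56 g(8,4)=28 g(8,6)=8 g(8,8)=1
t=9: g(9,-3)=48 g(9,-1)=117 g(9,1)=125 g(9,3)=84 g(9,5)=36 g(9,7)=9 g(9,9)=1
t=10: g(10,-2)=165 g(10,0)=242 g(10,2)=209 g(10,4)=120 g(10,6)=45 g(10,8)=10 g(10,10)=1
t=11: g(11,-3)=165 g(11,-1)=407 g(11,1)=451 g(11,3)=329 g(11,5)=165 g(11,7)=55 g(11,9)=11 g(11,11)=1
t=12: g(12,-2)=572 g(12,0)=858 g(12,2)=780 g(12,4)=494 g(12,6)=220 g(12,8)=66 g(12,10)=12 g(12,12)=1
t=13: g(13,-3)=572 g(13,-1)=1430 g(13,1)=1638 g(13,3)=1274 g(13,5)=714 g(13,7)=286 g(13,9)=78 g(13,11)=13 g(13,13)=1
t=14: g(14,-2)=2002 g(14,0)=3068 g(14,2)=2912 g(14,4)=1988 g(14,6)=1000 g(14,8)=364 g(14,10)=91 g(14,12)=14 g(14,14)=1
t=15: g(15,-3)=2002 g(15,-1)=5070 g(15,1)=5980 g(15,3)=4900 g(15,5)=2988 g(15,7)=1364 g(15,9)=455 g(15,11)=105 g(15,13)=15 g(15,15)=1
t=16: g(16,-2)=7072 g(16,0)=11050 g(16,2)=10880 g(16,4)=7888 g(16,6)=4352 g(16,8)=1819 g(16,10)=560 g(16,12)=120 g(16,14)=16 g(16,16)=1
t=17: g(17,-3)=7072 g(17,-1)=18122 g(17,1)=21930 g(17,3)=18768 g(17,5)=12240 g(17,7)=6171 g(17,9)=2379 g(17,11)=680 g(17,13)=136 g(17,15)=17 g(17,17)=1
t=18: g(18,-2)=25194 g(18,0)=40052 g(18,2)=40698 g(18,4)=31008 g(18,6)=18411 g(18,8)=8550 g(18,10)=3059 g(18,12)=816 g(18,14)=153 g(18,16)=18 g(18,18)=1
t=19: g(19,-3)=25194 g(19,-1)=65246 g(19,1)=80750 g(19,3)=71706 g(19,5)=49419 g(19,7)=26961 g(19,9)=11609 g(19,11)=3875 g(19,13)=969 g(19,15)=171 g(19,17)=19 g(19,19)=1
t=20: g(20,-2)=90440 g(20,0)=145996 g(20,2)=152456 g(20,4)=121125 g(20,6)=76380 g(20,8)=38570 g(20,10)=15484 g(20,12)=4844 g(20,14)=1140 g(20,16)=190 g(20,18)=20 g(20,20)=1
t=21: g(21,-3)=90440 g(21,-1)=236436 g(21,1)=298452 g(21,3)=273581 g(21,5)=197505 g(21,7)=114950 g(21,9)=54054 g(21,11)=20328 g(21,13)=5984 g(21,15)=1330 g(21,17)=210 g(21,19)=21 g(21,21)=1
t=22: g(22,-2)=326876 g(22,0)=534888 g(22,2)=572033 g(22,4)=471086 g(22,6)=312455 g(22,8)=169004 g(22,10)=74382 g(22,12)=26312 g(22,14)=7314 g(22,16)=1540 g(22,18)=231 g(22,20)=22 g(22,22)=1
t=23: g(23,-3)=326876 g(23,-1)=861764 g(23,1)=1106921 g(23,3)=1043119 g(23,5)=783541 g(23,7)=481459 g(23,9)=243386 g(23,11)=100694 g(23,13)=33626 g(23,15)=8854 g(23,17)=1771 g(23,19)=253 g(23,21)=23 g(23,23)=1
t=24: g(24,-2)=1188640 g(24,0)=1968685 g(24,2)=2150040 g(24,4)=1826660 g(24,6)=1265000 g(24,8)=724845 g(24,10)=344080 g(24,12)=134320 g(24,14)=42480 g(24,16)=10625 g(24,18)=2024 g(24,20)=276 g(24,22)=24 g(24,24)=1
t=25: g(25,-3)=1188640 g(25,-1)=3157325 g(25,1)=4118725 g(25,3)=3976700 g(25,5)=3091660 g(25,7)=1989845 g(25,9)=1068925 g(25,11)=478400 g(25,13)=176800 g(25,15)=53105 g(25,17)=12649 g(25,19)=2300 g(25,21)=300 g(25,23)=25 g(25,25)=1
t=26: g(26,-2)=4345965 g(26,0)=7276050 g(26,2)=8095425 g(26,4)=7068360 g(26,6)=5081505 g(26,8)=3058770 g(26,10)=1547325 g(26,12)=655200 g(26,14)=229905 g(26,16)=65754 g(26,18)=14949 g(26,20)=2600 g(26,22)=325 g(26,24)=26 g(26,26)=1
t=27: g(27,-3)=4345965 g(27,-1)=11622015 g(27,1)=15371475 g(27,3)=15163785 g(27,5)=12149865 g(27,7)=8140275 g(27,9)=4606095 g(27,11)=2202525 g(27,13)=885105 g(27,15)=295659 g(27,17)=80703 g(27,19)=17549 g(27,21)=2925 g(27,23)=351 g(27,25)=27 g(27,27)=1
t=28: g(28,-2)=15967980 g(28,0)=26993490 g(28,2)=30535260 g(28,4)=27313650 g(28,6)=20290140 g(28,8)=12746370 g(28,10)=6808620 g(28,12)=3087630 g(28,14)=1180764 g(28,16)=376362 g(28,18)=98252 g(28,20)=20474 g(28,22)=3276 g(28,24)=378 g(28,26)=28 g(28,28)=1
Paths never hitting -4: Σ_s g(28,s) = 145422675
Paths hitting -4: 2^28 - 145422675 = 123012781
P = 123012781/268435456 = 123012781/268435456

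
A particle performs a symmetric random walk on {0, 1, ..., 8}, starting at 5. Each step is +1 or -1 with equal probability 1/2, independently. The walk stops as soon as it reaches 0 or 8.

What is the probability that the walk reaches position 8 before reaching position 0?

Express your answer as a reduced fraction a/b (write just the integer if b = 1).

Symmetric walk (p = 1/2): the harmonic-function argument gives P(hit 8 before 0 | start at 5) = a/N.
P = 5/8 = 5/8

Answer: 5/8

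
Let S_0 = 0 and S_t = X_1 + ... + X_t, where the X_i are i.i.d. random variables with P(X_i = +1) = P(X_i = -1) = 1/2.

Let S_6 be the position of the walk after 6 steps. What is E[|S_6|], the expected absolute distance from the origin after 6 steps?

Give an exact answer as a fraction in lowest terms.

S_6 takes values m ≡ 0 (mod 2) with |m| ≤ 6; P(S_6=m) = C(6,(6+m)/2)/2^6.
Total paths: 2^6 = 64
Distribution: P(S=-6)=1/64, P(S=-4)=6/64, P(S=-2)=15/64, P(S=0)=20/64, P(S=2)=15/64, P(S=4)=6/64, P(S=6)=1/64
E[|S_6|] = Σ_m |m|·P(S_6=m) = 120/64 = 15/8

Answer: 15/8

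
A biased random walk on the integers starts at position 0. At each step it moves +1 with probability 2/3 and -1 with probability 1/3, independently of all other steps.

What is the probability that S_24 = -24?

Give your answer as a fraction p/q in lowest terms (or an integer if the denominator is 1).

To reach position -24 after 24 steps: need 0 steps of +1 and 24 steps of -1.
Number of such sequences: C(24,0) = 1
Each has probability (2/3)^0 · (1/3)^24 = 1/282429536481
P = 1 · 1/282429536481 = 1/282429536481

Answer: 1/282429536481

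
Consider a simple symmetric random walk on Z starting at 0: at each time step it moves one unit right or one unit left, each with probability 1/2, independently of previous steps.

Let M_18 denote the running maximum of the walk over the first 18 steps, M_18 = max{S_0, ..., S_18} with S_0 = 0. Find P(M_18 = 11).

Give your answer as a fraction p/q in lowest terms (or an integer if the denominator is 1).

Let M_18 = max(S_0,...,S_18). Use the reflection principle: for j ≥ 1, #{paths with M_18 ≥ j} = #{S_18 ≥ j} + #{S_18 ≥ j+1}.
By reflection, #{M_18 ≥ 11} = #{S_18 ≥ 11} + #{S_18 ≥ 12} = 988 + 988 = 1976.
#{M_18 ≥ 12} = #{S_18 ≥ 12} + #{S_18 ≥ 13} = 988 + 172 = 1160.
#{M_18 = 11} = 1976 - 1160 = 816.
P(M_18 = 11) = 816/262144 = 51/16384

Answer: 51/16384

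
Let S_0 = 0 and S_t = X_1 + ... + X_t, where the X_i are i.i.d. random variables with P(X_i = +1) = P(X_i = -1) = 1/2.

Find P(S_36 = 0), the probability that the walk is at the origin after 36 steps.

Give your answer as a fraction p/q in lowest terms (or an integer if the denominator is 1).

To return to 0 after 36 steps: need exactly 18 steps of +1 and 18 of -1.
Favorable paths: C(36,18) = 9075135300
Total paths: 2^36 = 68719476736
P = 9075135300/68719476736 = 2268783825/17179869184

Answer: 2268783825/17179869184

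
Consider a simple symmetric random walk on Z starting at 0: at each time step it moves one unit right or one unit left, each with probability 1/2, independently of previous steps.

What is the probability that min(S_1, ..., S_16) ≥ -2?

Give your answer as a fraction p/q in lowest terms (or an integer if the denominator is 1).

Let f(t,s) = #length-t paths at position s with S_1..S_t all ≥ -2.
f(t,s) = f(t-1,s-1) + f(t-1,s+1) for s ≥ -2; f(t,s) = 0 for s < -2.
t=0: f(0,0)=1
t=1: f(1,-1)=1 f(1,1)=1
t=2: f(2,-2)=1 f(2,0)=2 f(2,2)=1
t=3: f(3,-1)=3 f(3,1)=3 f(3,3)=1
t=4: f(4,-2)=3 f(4,0)=6 f(4,2)=4 f(4,4)=1
t=5: f(5,-1)=9 f(5,1)=10 f(5,3)=5 f(5,5)=1
t=6: f(6,-2)=9 f(6,0)=19 f(6,2)=15 f(6,4)=6 f(6,6)=1
t=7: f(7,-1)=28 f(7,1)=34 f(7,3)=21 f(7,5)=7 f(7,7)=1
t=8: f(8,-2)=28 f(8,0)=62 f(8,2)=55 f(8,4)=28 f(8,6)=8 f(8,8)=1
t=9: f(9,-1)=90 f(9,1)=117 f(9,3)=83 f(9,5)=36 f(9,7)=9 f(9,9)=1
t=10: f(10,-2)=90 f(10,0)=207 f(10,2)=200 f(10,4)=119 f(10,6)=45 f(10,8)=10 f(10,10)=1
t=11: f(11,-1)=297 f(11,1)=407 f(11,3)=319 f(11,5)=164 f(11,7)=55 f(11,9)=11 f(11,11)=1
t=12: f(12,-2)=297 f(12,0)=704 f(12,2)=726 f(12,4)=483 f(12,6)=219 f(12,8)=66 f(12,10)=12 f(12,12)=1
t=13: f(13,-1)=1001 f(13,1)=1430 f(13,3)=1209 f(13,5)=702 f(13,7)=285 f(13,9)=78 f(13,11)=13 f(13,13)=1
t=14: f(14,-2)=1001 f(14,0)=2431 f(14,2)=2639 f(14,4)=1911 f(14,6)=987 f(14,8)=363 f(14,10)=91 f(14,12)=14 f(14,14)=1
t=15: f(15,-1)=3432 f(15,1)=5070 f(15,3)=4550 f(15,5)=2898 f(15,7)=1350 f(15,9)=454 f(15,11)=105 f(15,13)=15 f(15,15)=1
t=16: f(16,-2)=3432 f(16,0)=8502 f(16,2)=9620 f(16,4)=7448 f(16,6)=4248 f(16,8)=1804 f(16,10)=559 f(16,12)=120 f(16,14)=16 f(16,16)=1
Σ_s f(16,s) = 35750
P = 35750/65536 = 17875/32768

Answer: 17875/32768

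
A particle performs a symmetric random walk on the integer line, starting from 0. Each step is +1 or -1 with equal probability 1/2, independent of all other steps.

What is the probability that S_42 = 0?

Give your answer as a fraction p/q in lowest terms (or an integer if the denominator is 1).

Answer: 67282234305/549755813888

Derivation:
To return to 0 after 42 steps: need exactly 21 steps of +1 and 21 of -1.
Favorable paths: C(42,21) = 538257874440
Total paths: 2^42 = 4398046511104
P = 538257874440/4398046511104 = 67282234305/549755813888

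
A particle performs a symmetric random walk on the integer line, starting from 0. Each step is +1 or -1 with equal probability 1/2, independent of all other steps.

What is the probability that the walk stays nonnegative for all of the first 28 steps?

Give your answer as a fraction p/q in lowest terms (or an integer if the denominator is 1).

Let f(t,s) = #length-t paths at position s with S_1..S_t all ≥ 0.
f(t,s) = f(t-1,s-1) + f(t-1,s+1) for s ≥ 0; f(t,s) = 0 for s < 0.
t=0: f(0,0)=1
t=1: f(1,1)=1
t=2: f(2,0)=1 f(2,2)=1
t=3: f(3,1)=2 f(3,3)=1
t=4: f(4,0)=2 f(4,2)=3 f(4,4)=1
t=5: f(5,1)=5 f(5,3)=4 f(5,5)=1
t=6: f(6,0)=5 f(6,2)=9 f(6,4)=5 f(6,6)=1
t=7: f(7,1)=14 f(7,3)=14 f(7,5)=6 f(7,7)=1
t=8: f(8,0)=14 f(8,2)=28 f(8,4)=20 f(8,6)=7 f(8,8)=1
t=9: f(9,1)=42 f(9,3)=48 f(9,5)=27 f(9,7)=8 f(9,9)=1
t=10: f(10,0)=42 f(10,2)=90 f(10,4)=75 f(10,6)=35 f(10,8)=9 f(10,10)=1
t=11: f(11,1)=132 f(11,3)=165 f(11,5)=110 f(11,7)=44 f(11,9)=10 f(11,11)=1
t=12: f(12,0)=132 f(12,2)=297 f(12,4)=275 f(12,6)=154 f(12,8)=54 f(12,10)=11 f(12,12)=1
t=13: f(13,1)=429 f(13,3)=572 f(13,5)=429 f(13,7)=208 f(13,9)=65 f(13,11)=12 f(13,13)=1
t=14: f(14,0)=429 f(14,2)=1001 f(14,4)=1001 f(14,6)=637 f(14,8)=273 f(14,10)=77 f(14,12)=13 f(14,14)=1
t=15: f(15,1)=1430 f(15,3)=2002 f(15,5)=1638 f(15,7)=910 f(15,9)=350 f(15,11)=90 f(15,13)=14 f(15,15)=1
t=16: f(16,0)=1430 f(16,2)=3432 f(16,4)=3640 f(16,6)=2548 f(16,8)=1260 f(16,10)=440 f(16,12)=104 f(16,14)=15 f(16,16)=1
t=17: f(17,1)=4862 f(17,3)=7072 f(17,5)=6188 f(17,7)=3808 f(17,9)=1700 f(17,11)=544 f(17,13)=119 f(17,15)=16 f(17,17)=1
t=18: f(18,0)=4862 f(18,2)=11934 f(18,4)=13260 f(18,6)=9996 f(18,8)=5508 f(18,10)=2244 f(18,12)=663 f(18,14)=135 f(18,16)=17 f(18,18)=1
t=19: f(19,1)=16796 f(19,3)=25194 f(19,5)=23256 f(19,7)=15504 f(19,9)=7752 f(19,11)=2907 f(19,13)=798 f(19,15)=152 f(19,17)=18 f(19,19)=1
t=20: f(20,0)=16796 f(20,2)=41990 f(20,4)=48450 f(20,6)=38760 f(20,8)=23256 f(20,10)=10659 f(20,12)=3705 f(20,14)=950 f(20,16)=170 f(20,18)=19 f(20,20)=1
t=21: f(21,1)=58786 f(21,3)=90440 f(21,5)=87210 f(21,7)=62016 f(21,9)=33915 f(21,11)=14364 f(21,13)=4655 f(21,15)=1120 f(21,17)=189 f(21,19)=20 f(21,21)=1
t=22: f(22,0)=58786 f(22,2)=149226 f(22,4)=177650 f(22,6)=149226 f(22,8)=95931 f(22,10)=48279 f(22,12)=19019 f(22,14)=5775 f(22,16)=1309 f(22,18)=209 f(22,20)=21 f(22,22)=1
t=23: f(23,1)=208012 f(23,3)=326876 f(23,5)=326876 f(23,7)=245157 f(23,9)=144210 f(23,11)=67298 f(23,13)=24794 f(23,15)=7084 f(23,17)=1518 f(23,19)=230 f(23,21)=22 f(23,23)=1
t=24: f(24,0)=208012 f(24,2)=534888 f(24,4)=653752 f(24,6)=572033 f(24,8)=389367 f(24,10)=211508 f(24,12)=92092 f(24,14)=31878 f(24,16)=8602 f(24,18)=1748 f(24,20)=252 f(24,22)=23 f(24,24)=1
t=25: f(25,1)=742900 f(25,3)=1188640 f(25,5)=1225785 f(25,7)=961400 f(25,9)=600875 f(25,11)=303600 f(25,13)=123970 f(25,15)=40480 f(25,17)=10350 f(25,19)=2000 f(25,21)=275 f(25,23)=24 f(25,25)=1
t=26: f(26,0)=742900 f(26,2)=1931540 f(26,4)=2414425 f(26,6)=2187185 f(26,8)=1562275 f(26,10)=904475 f(26,12)=427570 f(26,14)=164450 f(26,16)=50830 f(26,18)=12350 f(26,20)=2275 f(26,22)=299 f(26,24)=25 f(26,26)=1
t=27: f(27,1)=2674440 f(27,3)=4345965 f(27,5)=4601610 f(27,7)=3749460 f(27,9)=2466750 f(27,11)=1332045 f(27,13)=592020 f(27,15)=215280 f(27,17)=63180 f(27,19)=14625 f(27,21)=2574 f(27,23)=324 f(27,25)=26 f(27,27)=1
t=28: f(28,0)=2674440 f(28,2)=7020405 f(28,4)=8947575 f(28,6)=8351070 f(28,8)=6216210 f(28,10)=3798795 f(28,12)=1924065 f(28,14)=807300 f(28,16)=278460 f(28,18)=77805 f(28,20)=17199 f(28,22)=2898 f(28,24)=350 f(28,26)=27 f(28,28)=1
Σ_s f(28,s) = 40116600
P = 40116600/268435456 = 5014575/33554432

Answer: 5014575/33554432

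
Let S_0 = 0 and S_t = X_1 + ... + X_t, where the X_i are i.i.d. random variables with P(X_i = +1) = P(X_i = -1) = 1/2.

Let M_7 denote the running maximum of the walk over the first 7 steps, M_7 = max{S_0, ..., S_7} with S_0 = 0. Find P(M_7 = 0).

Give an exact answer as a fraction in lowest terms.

Let M_7 = max(S_0,...,S_7). Use the reflection principle: for j ≥ 1, #{paths with M_7 ≥ j} = #{S_7 ≥ j} + #{S_7 ≥ j+1}.
P(M_7 ≥ 0) = 1 since S_0 = 0, so #{M_7 ≥ 0} = 128.
#{M_7 ≥ 1} = #{S_7 ≥ 1} + #{S_7 ≥ 2} = 64 + 29 = 93.
#{M_7 = 0} = 128 - 93 = 35.
P(M_7 = 0) = 35/128 = 35/128

Answer: 35/128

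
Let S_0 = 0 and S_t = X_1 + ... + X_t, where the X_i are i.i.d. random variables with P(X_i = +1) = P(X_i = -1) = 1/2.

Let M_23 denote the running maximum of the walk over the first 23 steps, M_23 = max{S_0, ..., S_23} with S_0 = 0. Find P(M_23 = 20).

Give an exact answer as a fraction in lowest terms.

Answer: 23/8388608

Derivation:
Let M_23 = max(S_0,...,S_23). Use the reflection principle: for j ≥ 1, #{paths with M_23 ≥ j} = #{S_23 ≥ j} + #{S_23 ≥ j+1}.
By reflection, #{M_23 ≥ 20} = #{S_23 ≥ 20} + #{S_23 ≥ 21} = 24 + 24 = 48.
#{M_23 ≥ 21} = #{S_23 ≥ 21} + #{S_23 ≥ 22} = 24 + 1 = 25.
#{M_23 = 20} = 48 - 25 = 23.
P(M_23 = 20) = 23/8388608 = 23/8388608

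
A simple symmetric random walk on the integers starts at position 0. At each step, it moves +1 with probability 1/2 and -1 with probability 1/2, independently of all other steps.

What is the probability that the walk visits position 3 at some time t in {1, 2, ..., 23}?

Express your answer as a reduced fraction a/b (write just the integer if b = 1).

Answer: 2270193/4194304

Derivation:
Count via complement. Let g(t,s) = #length-t paths at position s with S_1..S_t all ≠ 3.
g(t,s) = g(t-1,s-1) + g(t-1,s+1) for s ≠ 3; g(t,3) = 0.
t=0: g(0,0)=1
t=1: g(1,-1)=1 g(1,1)=1
t=2: g(2,-2)=1 g(2,0)=2 g(2,2)=1
t=3: g(3,-3)=1 g(3,-1)=3 g(3,1)=3
t=4: g(4,-4)=1 g(4,-2)=4 g(4,0)=6 g(4,2)=3
t=5: g(5,-5)=1 g(5,-3)=5 g(5,-1)=10 g(5,1)=9
t=6: g(6,-6)=1 g(6,-4)=6 g(6,-2)=15 g(6,0)=19 g(6,2)=9
t=7: g(7,-7)=1 g(7,-5)=7 g(7,-3)=21 g(7,-1)=34 g(7,1)=28
t=8: g(8,-8)=1 g(8,-6)=8 g(8,-4)=28 g(8,-2)=55 g(8,0)=62 g(8,2)=28
t=9: g(9,-9)=1 g(9,-7)=9 g(9,-5)=36 g(9,-3)=83 g(9,-1)=117 g(9,1)=90
t=10: g(10,-10)=1 g(10,-8)=10 g(10,-6)=45 g(10,-4)=119 g(10,-2)=200 g(10,0)=207 g(10,2)=90
t=11: g(11,-11)=1 g(11,-9)=11 g(11,-7)=55 g(11,-5)=164 g(11,-3)=319 g(11,-1)=407 g(11,1)=297
t=12: g(12,-12)=1 g(12,-10)=12 g(12,-8)=66 g(12,-6)=219 g(12,-4)=483 g(12,-2)=726 g(12,0)=704 g(12,2)=297
t=13: g(13,-13)=1 g(13,-11)=13 g(13,-9)=78 g(13,-7)=285 g(13,-5)=702 g(13,-3)=1209 g(13,-1)=1430 g(13,1)=1001
t=14: g(14,-14)=1 g(14,-12)=14 g(14,-10)=91 g(14,-8)=363 g(14,-6)=987 g(14,-4)=1911 g(14,-2)=2639 g(14,0)=2431 g(14,2)=1001
t=15: g(15,-15)=1 g(15,-13)=15 g(15,-11)=105 g(15,-9)=454 g(15,-7)=1350 g(15,-5)=2898 g(15,-3)=4550 g(15,-1)=5070 g(15,1)=3432
t=16: g(16,-16)=1 g(16,-14)=16 g(16,-12)=120 g(16,-10)=559 g(16,-8)=1804 g(16,-6)=4248 g(16,-4)=7448 g(16,-2)=9620 g(16,0)=8502 g(16,2)=3432
t=17: g(17,-17)=1 g(17,-15)=17 g(17,-13)=136 g(17,-11)=679 g(17,-9)=2363 g(17,-7)=6052 g(17,-5)=11696 g(17,-3)=17068 g(17,-1)=18122 g(17,1)=11934
t=18: g(18,-18)=1 g(18,-16)=18 g(18,-14)=153 g(18,-12)=815 g(18,-10)=3042 g(18,-8)=8415 g(18,-6)=17748 g(18,-4)=28764 g(18,-2)=35190 g(18,0)=30056 g(18,2)=11934
t=19: g(19,-19)=1 g(19,-17)=19 g(19,-15)=171 g(19,-13)=968 g(19,-11)=3857 g(19,-9)=11457 g(19,-7)=26163 g(19,-5)=46512 g(19,-3)=63954 g(19,-1)=65246 g(19,1)=41990
t=20: g(20,-20)=1 g(20,-18)=20 g(20,-16)=190 g(20,-14)=1139 g(20,-12)=4825 g(20,-10)=15314 g(20,-8)=37620 g(20,-6)=72675 g(20,-4)=110466 g(20,-2)=129200 g(20,0)=107236 g(20,2)=41990
t=21: g(21,-21)=1 g(21,-19)=21 g(21,-17)=210 g(21,-15)=1329 g(21,-13)=5964 g(21,-11)=20139 g(21,-9)=52934 g(21,-7)=110295 g(21,-5)=183141 g(21,-3)=239666 g(21,-1)=236436 g(21,1)=149226
t=22: g(22,-22)=1 g(22,-20)=22 g(22,-18)=231 g(22,-16)=1539 g(22,-14)=7293 g(22,-12)=26103 g(22,-10)=73073 g(22,-8)=163229 g(22,-6)=293436 g(22,-4)=422807 g(22,-2)=476102 g(22,0)=385662 g(22,2)=149226
t=23: g(23,-23)=1 g(23,-21)=23 g(23,-19)=253 g(23,-17)=1770 g(23,-15)=8832 g(23,-13)=33396 g(23,-11)=99176 g(23,-9)=236302 g(23,-7)=456665 g(23,-5)=716243 g(23,-3)=898909 g(23,-1)=861764 g(23,1)=534888
Paths never hitting 3: Σ_s g(23,s) = 3848222
Paths hitting 3: 2^23 - 3848222 = 4540386
P = 4540386/8388608 = 2270193/4194304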